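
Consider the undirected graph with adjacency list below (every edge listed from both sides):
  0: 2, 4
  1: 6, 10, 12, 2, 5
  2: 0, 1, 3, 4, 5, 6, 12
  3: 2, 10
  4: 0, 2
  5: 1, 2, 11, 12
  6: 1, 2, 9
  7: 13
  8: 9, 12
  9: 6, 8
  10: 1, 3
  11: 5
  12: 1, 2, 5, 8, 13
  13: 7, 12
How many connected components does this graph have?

1

Component: {0, 1, 2, 3, 4, 5, 6, 7, 8, 9, 10, 11, 12, 13}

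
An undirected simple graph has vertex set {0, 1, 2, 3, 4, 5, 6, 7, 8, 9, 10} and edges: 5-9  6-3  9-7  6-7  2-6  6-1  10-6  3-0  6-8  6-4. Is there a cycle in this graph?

No

|V| = 11, |E| = 10, number of components = 1.
A forest on 11 vertices with 1 component has exactly 10 edges, which matches — so no cycle.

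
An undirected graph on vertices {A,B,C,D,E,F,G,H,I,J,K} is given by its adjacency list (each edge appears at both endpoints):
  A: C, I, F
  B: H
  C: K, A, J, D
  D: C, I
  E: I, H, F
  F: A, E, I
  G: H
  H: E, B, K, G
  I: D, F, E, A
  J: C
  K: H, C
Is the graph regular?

No

Degrees: A:3, B:1, C:4, D:2, E:3, F:3, G:1, H:4, I:4, J:1, K:2
Degrees are not all equal (e.g. deg(B)=1 but deg(C)=4); not regular.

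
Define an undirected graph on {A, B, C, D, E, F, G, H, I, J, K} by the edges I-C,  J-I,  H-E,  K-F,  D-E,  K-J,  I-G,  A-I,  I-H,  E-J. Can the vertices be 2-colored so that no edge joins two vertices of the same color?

A valid 2-coloring puts {B, E, I, K} on one side and {A, C, D, F, G, H, J} on the other; every edge crosses between the two sides.

Yes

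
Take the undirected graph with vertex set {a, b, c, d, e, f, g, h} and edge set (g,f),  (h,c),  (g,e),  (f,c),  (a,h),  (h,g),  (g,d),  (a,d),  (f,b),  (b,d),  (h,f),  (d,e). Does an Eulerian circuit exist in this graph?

Degrees: a:2, b:2, c:2, d:4, e:2, f:4, g:4, h:4
Every vertex has even degree and the edges form a single connected piece, so an Eulerian circuit exists.

Yes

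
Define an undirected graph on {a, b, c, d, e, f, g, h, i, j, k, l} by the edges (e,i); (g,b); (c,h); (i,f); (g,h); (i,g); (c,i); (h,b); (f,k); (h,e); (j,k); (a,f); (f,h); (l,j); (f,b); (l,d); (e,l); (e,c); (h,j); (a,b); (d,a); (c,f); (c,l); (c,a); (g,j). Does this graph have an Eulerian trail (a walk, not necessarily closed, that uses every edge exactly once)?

Yes

Degrees: a:4, b:4, c:6, d:2, e:4, f:6, g:4, h:6, i:4, j:4, k:2, l:4
Odd-degree vertices: none (0 total).
With 0 odd-degree vertices and all edges in one connected piece, an Eulerian trail exists.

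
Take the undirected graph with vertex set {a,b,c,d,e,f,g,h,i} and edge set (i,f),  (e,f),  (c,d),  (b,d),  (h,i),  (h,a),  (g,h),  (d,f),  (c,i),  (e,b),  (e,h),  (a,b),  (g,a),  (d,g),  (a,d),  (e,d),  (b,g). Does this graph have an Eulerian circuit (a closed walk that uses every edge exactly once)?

Degrees: a:4, b:4, c:2, d:6, e:4, f:3, g:4, h:4, i:3
f, i have odd degree; an Eulerian circuit needs every degree to be even, so none exists.

No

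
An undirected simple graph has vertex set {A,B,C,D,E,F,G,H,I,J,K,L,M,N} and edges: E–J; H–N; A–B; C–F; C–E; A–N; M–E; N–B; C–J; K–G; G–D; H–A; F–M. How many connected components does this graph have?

Component: {I}
Component: {L}
Component: {D, G, K}
Component: {A, B, H, N}
Component: {C, E, F, J, M}

5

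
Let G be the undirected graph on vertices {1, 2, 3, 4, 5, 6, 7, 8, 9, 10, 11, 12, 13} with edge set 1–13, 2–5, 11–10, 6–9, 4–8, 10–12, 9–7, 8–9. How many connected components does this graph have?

Component: {3}
Component: {1, 13}
Component: {2, 5}
Component: {10, 11, 12}
Component: {4, 6, 7, 8, 9}

5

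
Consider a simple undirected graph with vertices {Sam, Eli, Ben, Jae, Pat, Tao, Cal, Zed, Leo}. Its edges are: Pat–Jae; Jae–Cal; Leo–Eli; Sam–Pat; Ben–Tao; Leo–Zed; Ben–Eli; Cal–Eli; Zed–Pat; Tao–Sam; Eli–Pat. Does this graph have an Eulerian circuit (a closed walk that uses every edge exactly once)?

Degrees: Sam:2, Eli:4, Ben:2, Jae:2, Pat:4, Tao:2, Cal:2, Zed:2, Leo:2
Every vertex has even degree and the edges form a single connected piece, so an Eulerian circuit exists.

Yes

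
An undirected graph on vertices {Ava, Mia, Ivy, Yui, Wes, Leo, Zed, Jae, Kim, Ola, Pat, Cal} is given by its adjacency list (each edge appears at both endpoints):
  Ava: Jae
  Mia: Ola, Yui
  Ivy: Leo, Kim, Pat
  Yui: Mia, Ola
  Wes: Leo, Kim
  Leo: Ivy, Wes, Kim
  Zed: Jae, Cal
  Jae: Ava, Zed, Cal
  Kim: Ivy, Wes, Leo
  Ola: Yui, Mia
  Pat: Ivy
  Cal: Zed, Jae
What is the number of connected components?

Component: {Mia, Yui, Ola}
Component: {Ava, Zed, Jae, Cal}
Component: {Ivy, Wes, Leo, Kim, Pat}

3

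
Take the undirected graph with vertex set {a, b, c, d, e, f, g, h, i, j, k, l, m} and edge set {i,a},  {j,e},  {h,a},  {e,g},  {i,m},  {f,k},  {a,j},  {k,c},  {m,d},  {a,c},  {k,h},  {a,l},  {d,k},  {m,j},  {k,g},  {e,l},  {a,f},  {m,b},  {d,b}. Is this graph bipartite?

No

d-b-m-d is an odd cycle (length 3), and a bipartite graph can contain only even cycles.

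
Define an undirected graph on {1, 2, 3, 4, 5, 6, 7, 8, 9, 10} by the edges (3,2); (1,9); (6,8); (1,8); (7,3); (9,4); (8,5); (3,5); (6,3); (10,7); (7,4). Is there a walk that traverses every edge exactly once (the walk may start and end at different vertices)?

No

Degrees: 1:2, 2:1, 3:4, 4:2, 5:2, 6:2, 7:3, 8:3, 9:2, 10:1
Odd-degree vertices: 2, 7, 8, 10 (4 total).
With 4 odd-degree vertices (more than two), no single trail can use every edge.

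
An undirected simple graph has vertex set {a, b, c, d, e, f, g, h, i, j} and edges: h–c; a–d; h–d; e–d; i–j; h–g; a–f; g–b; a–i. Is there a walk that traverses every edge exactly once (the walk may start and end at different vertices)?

Degrees: a:3, b:1, c:1, d:3, e:1, f:1, g:2, h:3, i:2, j:1
Odd-degree vertices: a, b, c, d, e, f, h, j (8 total).
An Eulerian trail requires 0 or 2 odd-degree vertices; here there are 8.

No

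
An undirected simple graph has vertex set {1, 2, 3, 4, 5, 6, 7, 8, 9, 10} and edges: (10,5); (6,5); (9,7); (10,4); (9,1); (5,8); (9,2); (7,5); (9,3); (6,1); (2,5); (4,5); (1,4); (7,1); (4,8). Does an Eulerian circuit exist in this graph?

No

Degrees: 1:4, 2:2, 3:1, 4:4, 5:6, 6:2, 7:3, 8:2, 9:4, 10:2
3, 7 have odd degree; an Eulerian circuit needs every degree to be even, so none exists.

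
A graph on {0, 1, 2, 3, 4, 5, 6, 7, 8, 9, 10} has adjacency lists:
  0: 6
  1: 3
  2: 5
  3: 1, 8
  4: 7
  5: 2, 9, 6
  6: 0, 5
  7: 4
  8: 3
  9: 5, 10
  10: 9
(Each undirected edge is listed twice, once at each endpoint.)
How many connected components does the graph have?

Component: {4, 7}
Component: {1, 3, 8}
Component: {0, 2, 5, 6, 9, 10}

3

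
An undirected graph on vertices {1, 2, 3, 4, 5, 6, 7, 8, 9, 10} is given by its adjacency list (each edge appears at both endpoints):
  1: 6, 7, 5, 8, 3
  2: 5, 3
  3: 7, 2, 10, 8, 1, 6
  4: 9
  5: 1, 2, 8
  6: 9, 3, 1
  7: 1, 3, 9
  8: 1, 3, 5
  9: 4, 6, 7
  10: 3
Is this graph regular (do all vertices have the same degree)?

No

Degrees: 1:5, 2:2, 3:6, 4:1, 5:3, 6:3, 7:3, 8:3, 9:3, 10:1
Degrees are not all equal (e.g. deg(4)=1 but deg(3)=6); not regular.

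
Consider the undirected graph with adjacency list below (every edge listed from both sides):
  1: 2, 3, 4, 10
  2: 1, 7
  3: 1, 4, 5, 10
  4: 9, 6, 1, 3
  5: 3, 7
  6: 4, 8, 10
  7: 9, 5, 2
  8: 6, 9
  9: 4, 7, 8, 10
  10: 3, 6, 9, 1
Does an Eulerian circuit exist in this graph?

No

Degrees: 1:4, 2:2, 3:4, 4:4, 5:2, 6:3, 7:3, 8:2, 9:4, 10:4
6, 7 have odd degree; an Eulerian circuit needs every degree to be even, so none exists.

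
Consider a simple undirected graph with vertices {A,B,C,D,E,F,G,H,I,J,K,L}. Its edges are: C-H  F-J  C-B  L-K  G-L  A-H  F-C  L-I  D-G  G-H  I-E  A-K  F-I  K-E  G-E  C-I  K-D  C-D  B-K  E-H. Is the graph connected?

Yes

A breadth-first search from A visits A, H, K, E, C, G, D, L, B, I, F, J — all 12 vertices — so the graph is connected.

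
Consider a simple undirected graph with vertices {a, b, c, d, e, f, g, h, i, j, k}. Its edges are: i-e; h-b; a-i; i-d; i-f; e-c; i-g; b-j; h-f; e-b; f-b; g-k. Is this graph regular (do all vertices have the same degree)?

No

Degrees: a:1, b:4, c:1, d:1, e:3, f:3, g:2, h:2, i:5, j:1, k:1
Degrees are not all equal (e.g. deg(a)=1 but deg(i)=5); not regular.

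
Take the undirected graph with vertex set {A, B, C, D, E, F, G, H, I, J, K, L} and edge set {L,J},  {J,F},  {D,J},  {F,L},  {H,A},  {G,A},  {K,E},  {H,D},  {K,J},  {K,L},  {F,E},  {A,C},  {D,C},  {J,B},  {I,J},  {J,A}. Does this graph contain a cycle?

Yes

The graph has 12 vertices, 16 edges, and 1 connected component.
One cycle is J-F-E-K-J.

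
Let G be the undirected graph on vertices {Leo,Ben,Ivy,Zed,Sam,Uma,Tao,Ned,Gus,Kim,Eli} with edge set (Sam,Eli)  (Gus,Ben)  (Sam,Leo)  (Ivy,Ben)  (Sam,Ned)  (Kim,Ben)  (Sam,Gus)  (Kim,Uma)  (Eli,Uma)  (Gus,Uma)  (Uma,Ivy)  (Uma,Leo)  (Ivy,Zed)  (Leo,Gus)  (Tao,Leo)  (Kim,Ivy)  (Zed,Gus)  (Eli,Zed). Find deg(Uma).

5

Neighbors of Uma: Leo, Ivy, Gus, Kim, Eli.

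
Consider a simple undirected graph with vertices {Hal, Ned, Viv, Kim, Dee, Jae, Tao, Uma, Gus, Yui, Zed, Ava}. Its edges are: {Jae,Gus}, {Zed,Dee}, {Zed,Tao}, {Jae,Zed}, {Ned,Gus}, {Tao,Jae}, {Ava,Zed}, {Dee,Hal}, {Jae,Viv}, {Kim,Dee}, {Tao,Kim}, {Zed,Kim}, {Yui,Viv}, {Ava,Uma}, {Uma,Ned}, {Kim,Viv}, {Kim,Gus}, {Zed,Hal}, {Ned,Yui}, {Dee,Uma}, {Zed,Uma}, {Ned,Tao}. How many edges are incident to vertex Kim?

5

Neighbors of Kim: Viv, Dee, Tao, Gus, Zed.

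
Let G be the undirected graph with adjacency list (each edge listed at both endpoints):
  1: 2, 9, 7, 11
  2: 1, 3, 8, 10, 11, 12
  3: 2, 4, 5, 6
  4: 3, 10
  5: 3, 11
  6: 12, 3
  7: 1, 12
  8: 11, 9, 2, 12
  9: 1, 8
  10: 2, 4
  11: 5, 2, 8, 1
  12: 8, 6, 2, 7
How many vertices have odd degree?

Degrees: 1:4, 2:6, 3:4, 4:2, 5:2, 6:2, 7:2, 8:4, 9:2, 10:2, 11:4, 12:4
Odd-degree vertices: none.

0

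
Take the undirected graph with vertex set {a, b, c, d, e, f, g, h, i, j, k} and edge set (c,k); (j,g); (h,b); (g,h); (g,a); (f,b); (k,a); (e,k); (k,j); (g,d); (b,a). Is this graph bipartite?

Yes

Color {b, g, i, k} black and {a, c, d, e, f, h, j} white. No edge joins two same-colored vertices, so the graph is bipartite.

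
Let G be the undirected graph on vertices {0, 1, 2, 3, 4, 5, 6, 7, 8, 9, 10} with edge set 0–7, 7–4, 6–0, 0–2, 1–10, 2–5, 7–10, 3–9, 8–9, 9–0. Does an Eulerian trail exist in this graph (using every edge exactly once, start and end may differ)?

No

Degrees: 0:4, 1:1, 2:2, 3:1, 4:1, 5:1, 6:1, 7:3, 8:1, 9:3, 10:2
Odd-degree vertices: 1, 3, 4, 5, 6, 7, 8, 9 (8 total).
An Eulerian trail requires 0 or 2 odd-degree vertices; here there are 8.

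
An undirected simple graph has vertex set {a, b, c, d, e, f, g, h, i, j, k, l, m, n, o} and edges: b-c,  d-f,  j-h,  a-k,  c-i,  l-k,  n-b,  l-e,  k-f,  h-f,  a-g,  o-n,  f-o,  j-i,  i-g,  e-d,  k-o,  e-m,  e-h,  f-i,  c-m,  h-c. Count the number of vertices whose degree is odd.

Degrees: a:2, b:2, c:4, d:2, e:4, f:5, g:2, h:4, i:4, j:2, k:4, l:2, m:2, n:2, o:3
Odd-degree vertices: f, o.

2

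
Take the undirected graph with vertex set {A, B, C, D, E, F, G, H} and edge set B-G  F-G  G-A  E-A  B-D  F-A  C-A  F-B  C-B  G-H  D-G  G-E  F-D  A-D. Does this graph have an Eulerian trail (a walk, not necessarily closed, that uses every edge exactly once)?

Degrees: A:5, B:4, C:2, D:4, E:2, F:4, G:6, H:1
Odd-degree vertices: A, H (2 total).
With 2 odd-degree vertices and all edges in one connected piece, an Eulerian trail exists (from A to H).

Yes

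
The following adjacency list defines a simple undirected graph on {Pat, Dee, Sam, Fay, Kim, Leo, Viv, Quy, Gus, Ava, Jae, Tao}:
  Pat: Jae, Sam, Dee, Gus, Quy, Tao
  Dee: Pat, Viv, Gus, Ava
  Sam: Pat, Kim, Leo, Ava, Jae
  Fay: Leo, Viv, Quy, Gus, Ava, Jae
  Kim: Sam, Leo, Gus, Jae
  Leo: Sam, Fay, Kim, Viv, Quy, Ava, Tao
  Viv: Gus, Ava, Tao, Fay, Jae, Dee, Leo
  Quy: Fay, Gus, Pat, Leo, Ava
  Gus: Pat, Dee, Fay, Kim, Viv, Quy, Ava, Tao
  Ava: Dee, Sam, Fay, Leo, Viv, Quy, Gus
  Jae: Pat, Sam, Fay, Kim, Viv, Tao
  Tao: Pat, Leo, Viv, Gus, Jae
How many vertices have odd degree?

Degrees: Pat:6, Dee:4, Sam:5, Fay:6, Kim:4, Leo:7, Viv:7, Quy:5, Gus:8, Ava:7, Jae:6, Tao:5
Odd-degree vertices: Sam, Leo, Viv, Quy, Ava, Tao.

6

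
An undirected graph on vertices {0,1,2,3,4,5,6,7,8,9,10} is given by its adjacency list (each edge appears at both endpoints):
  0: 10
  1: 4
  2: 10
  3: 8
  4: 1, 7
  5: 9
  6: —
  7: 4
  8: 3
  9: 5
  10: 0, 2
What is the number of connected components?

Component: {6}
Component: {3, 8}
Component: {5, 9}
Component: {0, 2, 10}
Component: {1, 4, 7}

5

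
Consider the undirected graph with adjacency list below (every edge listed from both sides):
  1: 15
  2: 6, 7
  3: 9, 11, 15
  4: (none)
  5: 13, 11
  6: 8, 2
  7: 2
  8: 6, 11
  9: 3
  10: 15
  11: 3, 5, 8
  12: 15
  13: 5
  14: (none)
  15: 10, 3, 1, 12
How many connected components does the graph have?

3

Component: {4}
Component: {14}
Component: {1, 2, 3, 5, 6, 7, 8, 9, 10, 11, 12, 13, 15}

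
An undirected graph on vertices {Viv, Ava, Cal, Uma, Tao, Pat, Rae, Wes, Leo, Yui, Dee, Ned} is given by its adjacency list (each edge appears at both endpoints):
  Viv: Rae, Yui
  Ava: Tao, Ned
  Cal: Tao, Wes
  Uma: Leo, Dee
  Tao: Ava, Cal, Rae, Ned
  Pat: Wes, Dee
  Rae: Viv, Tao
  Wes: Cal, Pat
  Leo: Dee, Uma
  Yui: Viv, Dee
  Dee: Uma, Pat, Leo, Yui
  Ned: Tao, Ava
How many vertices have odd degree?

Degrees: Viv:2, Ava:2, Cal:2, Uma:2, Tao:4, Pat:2, Rae:2, Wes:2, Leo:2, Yui:2, Dee:4, Ned:2
Odd-degree vertices: none.

0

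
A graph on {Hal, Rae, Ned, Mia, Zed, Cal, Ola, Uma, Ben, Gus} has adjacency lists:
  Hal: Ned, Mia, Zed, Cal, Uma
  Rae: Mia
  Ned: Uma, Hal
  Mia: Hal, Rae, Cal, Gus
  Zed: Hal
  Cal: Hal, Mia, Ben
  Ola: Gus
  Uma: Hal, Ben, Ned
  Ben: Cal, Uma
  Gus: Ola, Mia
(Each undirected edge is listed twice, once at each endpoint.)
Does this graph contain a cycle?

The graph has 10 vertices, 12 edges, and 1 connected component.
One cycle is Hal-Cal-Mia-Hal.

Yes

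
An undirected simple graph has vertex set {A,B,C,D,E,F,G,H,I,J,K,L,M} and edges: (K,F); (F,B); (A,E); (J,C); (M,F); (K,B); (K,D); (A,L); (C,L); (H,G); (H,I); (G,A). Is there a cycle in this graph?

|V| = 13, |E| = 12, number of components = 2.
One cycle is B-K-F-B.

Yes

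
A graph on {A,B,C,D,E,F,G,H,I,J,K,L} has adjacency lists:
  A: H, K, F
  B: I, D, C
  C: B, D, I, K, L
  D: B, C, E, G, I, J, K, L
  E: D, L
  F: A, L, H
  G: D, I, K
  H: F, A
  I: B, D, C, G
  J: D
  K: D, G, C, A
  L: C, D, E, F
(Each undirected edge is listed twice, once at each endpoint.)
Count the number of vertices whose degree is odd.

6

Degrees: A:3, B:3, C:5, D:8, E:2, F:3, G:3, H:2, I:4, J:1, K:4, L:4
Odd-degree vertices: A, B, C, F, G, J.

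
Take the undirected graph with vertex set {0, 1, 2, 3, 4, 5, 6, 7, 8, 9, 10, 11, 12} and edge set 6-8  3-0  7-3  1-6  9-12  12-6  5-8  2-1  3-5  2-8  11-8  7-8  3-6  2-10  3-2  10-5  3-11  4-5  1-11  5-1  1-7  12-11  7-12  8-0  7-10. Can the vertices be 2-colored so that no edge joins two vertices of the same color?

Partition the vertices as {1, 3, 4, 8, 10, 12} vs {0, 2, 5, 6, 7, 9, 11}. Each listed edge has one endpoint in each part, so the graph is bipartite.

Yes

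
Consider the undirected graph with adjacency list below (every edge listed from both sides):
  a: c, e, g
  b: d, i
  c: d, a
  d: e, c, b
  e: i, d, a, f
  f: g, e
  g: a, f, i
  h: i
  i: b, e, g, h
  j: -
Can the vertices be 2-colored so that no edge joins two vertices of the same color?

Yes

Partition the vertices as {b, c, e, g, h, j} vs {a, d, f, i}. Each listed edge has one endpoint in each part, so the graph is bipartite.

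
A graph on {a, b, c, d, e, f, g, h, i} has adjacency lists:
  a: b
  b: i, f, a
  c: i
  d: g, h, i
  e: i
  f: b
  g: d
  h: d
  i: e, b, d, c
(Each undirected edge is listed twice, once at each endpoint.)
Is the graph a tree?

Yes

|V| = 9, |E| = 8.
Connected and |E| = |V| - 1, which characterizes a tree.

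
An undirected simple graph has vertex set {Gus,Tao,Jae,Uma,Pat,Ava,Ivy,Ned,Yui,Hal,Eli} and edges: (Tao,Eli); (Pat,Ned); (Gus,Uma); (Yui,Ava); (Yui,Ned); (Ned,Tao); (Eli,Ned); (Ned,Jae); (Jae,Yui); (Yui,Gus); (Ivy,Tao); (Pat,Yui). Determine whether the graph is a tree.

No

|V| = 11, |E| = 12.
It is not connected, so it is not a tree.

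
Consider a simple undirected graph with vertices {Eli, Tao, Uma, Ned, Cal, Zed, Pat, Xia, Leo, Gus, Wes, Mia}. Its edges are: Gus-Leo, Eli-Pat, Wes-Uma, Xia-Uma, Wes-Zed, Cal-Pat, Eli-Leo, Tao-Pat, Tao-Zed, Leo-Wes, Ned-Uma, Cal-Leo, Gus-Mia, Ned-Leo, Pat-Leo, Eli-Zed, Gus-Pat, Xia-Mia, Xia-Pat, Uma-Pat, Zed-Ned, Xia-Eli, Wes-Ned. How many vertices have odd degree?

2

Degrees: Eli:4, Tao:2, Uma:4, Ned:4, Cal:2, Zed:4, Pat:7, Xia:4, Leo:6, Gus:3, Wes:4, Mia:2
Odd-degree vertices: Pat, Gus.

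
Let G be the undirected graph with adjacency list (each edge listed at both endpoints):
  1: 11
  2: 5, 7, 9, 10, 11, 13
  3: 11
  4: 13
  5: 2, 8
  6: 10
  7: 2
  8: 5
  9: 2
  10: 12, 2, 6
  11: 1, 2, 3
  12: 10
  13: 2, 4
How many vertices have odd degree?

10

Degrees: 1:1, 2:6, 3:1, 4:1, 5:2, 6:1, 7:1, 8:1, 9:1, 10:3, 11:3, 12:1, 13:2
Odd-degree vertices: 1, 3, 4, 6, 7, 8, 9, 10, 11, 12.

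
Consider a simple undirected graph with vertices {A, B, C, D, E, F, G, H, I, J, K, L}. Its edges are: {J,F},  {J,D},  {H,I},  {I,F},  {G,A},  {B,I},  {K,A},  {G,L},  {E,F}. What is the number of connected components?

Component: {C}
Component: {A, G, K, L}
Component: {B, D, E, F, H, I, J}

3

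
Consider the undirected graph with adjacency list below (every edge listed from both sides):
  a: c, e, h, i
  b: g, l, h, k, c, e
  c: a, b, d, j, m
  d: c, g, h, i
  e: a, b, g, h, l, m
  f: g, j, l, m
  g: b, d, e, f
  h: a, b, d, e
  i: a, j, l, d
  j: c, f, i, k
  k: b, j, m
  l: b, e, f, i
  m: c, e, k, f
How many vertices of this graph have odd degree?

Degrees: a:4, b:6, c:5, d:4, e:6, f:4, g:4, h:4, i:4, j:4, k:3, l:4, m:4
Odd-degree vertices: c, k.

2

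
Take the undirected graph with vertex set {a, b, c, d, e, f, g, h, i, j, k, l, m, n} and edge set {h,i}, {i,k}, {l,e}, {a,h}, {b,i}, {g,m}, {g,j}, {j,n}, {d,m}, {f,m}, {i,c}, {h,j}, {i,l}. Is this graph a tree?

Yes

The graph has 14 vertices and 13 edges.
Connected and |E| = |V| - 1, which characterizes a tree.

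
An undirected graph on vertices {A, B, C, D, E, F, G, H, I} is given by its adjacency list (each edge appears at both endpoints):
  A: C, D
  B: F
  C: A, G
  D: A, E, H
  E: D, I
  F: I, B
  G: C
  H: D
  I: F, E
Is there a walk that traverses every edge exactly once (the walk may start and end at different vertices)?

Degrees: A:2, B:1, C:2, D:3, E:2, F:2, G:1, H:1, I:2
Odd-degree vertices: B, D, G, H (4 total).
An Eulerian trail requires 0 or 2 odd-degree vertices; here there are 4.

No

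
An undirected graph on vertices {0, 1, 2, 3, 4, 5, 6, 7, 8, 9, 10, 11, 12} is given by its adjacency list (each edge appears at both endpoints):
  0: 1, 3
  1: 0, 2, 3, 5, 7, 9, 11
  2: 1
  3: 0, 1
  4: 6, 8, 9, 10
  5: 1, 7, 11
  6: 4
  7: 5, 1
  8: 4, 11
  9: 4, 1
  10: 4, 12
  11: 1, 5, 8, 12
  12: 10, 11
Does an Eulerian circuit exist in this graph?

Degrees: 0:2, 1:7, 2:1, 3:2, 4:4, 5:3, 6:1, 7:2, 8:2, 9:2, 10:2, 11:4, 12:2
1, 2, 5, 6 have odd degree; an Eulerian circuit needs every degree to be even, so none exists.

No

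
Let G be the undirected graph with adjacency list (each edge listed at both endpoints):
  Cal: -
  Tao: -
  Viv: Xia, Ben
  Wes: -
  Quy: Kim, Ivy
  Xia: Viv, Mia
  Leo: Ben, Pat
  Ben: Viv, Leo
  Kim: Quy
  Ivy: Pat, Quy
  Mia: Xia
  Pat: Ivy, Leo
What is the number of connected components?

Component: {Cal}
Component: {Tao}
Component: {Wes}
Component: {Viv, Quy, Xia, Leo, Ben, Kim, Ivy, Mia, Pat}

4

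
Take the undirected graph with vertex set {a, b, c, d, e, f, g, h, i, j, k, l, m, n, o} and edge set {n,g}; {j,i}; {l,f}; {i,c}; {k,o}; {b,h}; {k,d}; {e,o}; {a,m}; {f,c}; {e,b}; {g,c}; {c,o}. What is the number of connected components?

Component: {a, m}
Component: {b, c, d, e, f, g, h, i, j, k, l, n, o}

2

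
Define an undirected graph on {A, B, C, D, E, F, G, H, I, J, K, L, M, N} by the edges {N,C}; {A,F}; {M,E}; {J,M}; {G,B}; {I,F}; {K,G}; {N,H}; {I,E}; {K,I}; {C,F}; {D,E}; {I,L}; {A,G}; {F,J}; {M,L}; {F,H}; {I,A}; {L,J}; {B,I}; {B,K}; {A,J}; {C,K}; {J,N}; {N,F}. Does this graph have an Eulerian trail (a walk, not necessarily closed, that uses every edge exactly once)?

Degrees: A:4, B:3, C:3, D:1, E:3, F:6, G:3, H:2, I:6, J:5, K:4, L:3, M:3, N:4
Odd-degree vertices: B, C, D, E, G, J, L, M (8 total).
An Eulerian trail requires 0 or 2 odd-degree vertices; here there are 8.

No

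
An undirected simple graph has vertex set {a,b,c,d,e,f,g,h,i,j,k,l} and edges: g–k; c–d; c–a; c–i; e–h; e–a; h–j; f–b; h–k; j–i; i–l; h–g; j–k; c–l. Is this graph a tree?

No

|V| = 12, |E| = 14.
It splits into 2 components, so it cannot be a tree.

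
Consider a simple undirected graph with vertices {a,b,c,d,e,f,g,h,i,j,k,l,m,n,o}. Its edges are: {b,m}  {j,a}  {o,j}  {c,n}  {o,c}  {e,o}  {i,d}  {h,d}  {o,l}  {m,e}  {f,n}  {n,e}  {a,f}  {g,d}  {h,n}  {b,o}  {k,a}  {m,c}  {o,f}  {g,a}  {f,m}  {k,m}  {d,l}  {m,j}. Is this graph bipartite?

Yes

Color {b, c, e, f, g, h, i, j, k, l} black and {a, d, m, n, o} white. No edge joins two same-colored vertices, so the graph is bipartite.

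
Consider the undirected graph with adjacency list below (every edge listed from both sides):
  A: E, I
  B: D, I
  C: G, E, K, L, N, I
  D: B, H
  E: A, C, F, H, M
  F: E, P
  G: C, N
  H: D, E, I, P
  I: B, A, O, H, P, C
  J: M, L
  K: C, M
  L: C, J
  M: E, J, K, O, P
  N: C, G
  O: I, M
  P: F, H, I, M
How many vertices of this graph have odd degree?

2

Degrees: A:2, B:2, C:6, D:2, E:5, F:2, G:2, H:4, I:6, J:2, K:2, L:2, M:5, N:2, O:2, P:4
Odd-degree vertices: E, M.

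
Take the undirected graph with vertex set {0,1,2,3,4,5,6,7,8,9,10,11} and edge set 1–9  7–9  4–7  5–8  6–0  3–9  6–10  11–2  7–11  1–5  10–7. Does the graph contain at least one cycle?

The graph has 12 vertices, 11 edges, and 1 connected component.
Since 11 = 12 - 1, the graph is a forest and contains no cycle.

No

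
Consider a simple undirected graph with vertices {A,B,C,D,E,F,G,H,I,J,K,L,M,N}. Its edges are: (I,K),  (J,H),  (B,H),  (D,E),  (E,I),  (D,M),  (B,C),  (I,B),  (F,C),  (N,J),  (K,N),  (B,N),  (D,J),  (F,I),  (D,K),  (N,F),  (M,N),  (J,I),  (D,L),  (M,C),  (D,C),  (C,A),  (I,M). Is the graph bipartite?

No

The cycle M-C-D-M has length 3, which is odd, so the graph is not bipartite.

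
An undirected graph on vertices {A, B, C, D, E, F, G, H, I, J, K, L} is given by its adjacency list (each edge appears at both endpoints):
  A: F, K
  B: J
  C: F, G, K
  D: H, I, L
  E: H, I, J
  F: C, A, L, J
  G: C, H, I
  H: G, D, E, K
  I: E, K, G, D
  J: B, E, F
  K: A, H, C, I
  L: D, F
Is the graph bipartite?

A valid 2-coloring puts {B, D, E, F, G, K} on one side and {A, C, H, I, J, L} on the other; every edge crosses between the two sides.

Yes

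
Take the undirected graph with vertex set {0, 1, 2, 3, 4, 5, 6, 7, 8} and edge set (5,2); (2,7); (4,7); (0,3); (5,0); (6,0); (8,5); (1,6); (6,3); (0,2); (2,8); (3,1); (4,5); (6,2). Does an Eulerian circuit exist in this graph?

No

Degrees: 0:4, 1:2, 2:5, 3:3, 4:2, 5:4, 6:4, 7:2, 8:2
Vertices with odd degree: 2, 3. An Eulerian circuit requires all degrees even.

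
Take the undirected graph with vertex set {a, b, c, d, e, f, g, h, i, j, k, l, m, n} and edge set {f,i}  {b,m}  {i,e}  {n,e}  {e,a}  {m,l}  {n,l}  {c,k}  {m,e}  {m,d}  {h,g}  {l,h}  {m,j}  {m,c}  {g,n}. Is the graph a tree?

No

|V| = 14, |E| = 15.
Connected but with 15 > 13 edges, so it has a cycle and is not a tree.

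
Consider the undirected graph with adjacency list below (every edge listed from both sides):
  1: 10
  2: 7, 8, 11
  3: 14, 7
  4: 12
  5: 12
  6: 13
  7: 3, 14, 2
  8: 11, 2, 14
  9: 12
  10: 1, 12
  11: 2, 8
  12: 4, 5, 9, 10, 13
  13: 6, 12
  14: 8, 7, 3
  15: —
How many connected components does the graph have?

Component: {15}
Component: {2, 3, 7, 8, 11, 14}
Component: {1, 4, 5, 6, 9, 10, 12, 13}

3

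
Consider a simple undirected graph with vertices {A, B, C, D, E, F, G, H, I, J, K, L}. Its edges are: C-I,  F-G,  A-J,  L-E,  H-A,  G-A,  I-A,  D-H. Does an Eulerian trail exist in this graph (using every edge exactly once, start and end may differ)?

No

Degrees: A:4, B:0, C:1, D:1, E:1, F:1, G:2, H:2, I:2, J:1, K:0, L:1
Odd-degree vertices: C, D, E, F, J, L (6 total).
With 6 odd-degree vertices (more than two), no single trail can use every edge.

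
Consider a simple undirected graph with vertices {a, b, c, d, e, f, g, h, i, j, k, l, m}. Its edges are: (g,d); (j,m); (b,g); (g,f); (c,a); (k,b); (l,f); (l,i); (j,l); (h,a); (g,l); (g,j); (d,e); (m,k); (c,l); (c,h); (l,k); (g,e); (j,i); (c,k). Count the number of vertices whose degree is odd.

0

Degrees: a:2, b:2, c:4, d:2, e:2, f:2, g:6, h:2, i:2, j:4, k:4, l:6, m:2
Odd-degree vertices: none.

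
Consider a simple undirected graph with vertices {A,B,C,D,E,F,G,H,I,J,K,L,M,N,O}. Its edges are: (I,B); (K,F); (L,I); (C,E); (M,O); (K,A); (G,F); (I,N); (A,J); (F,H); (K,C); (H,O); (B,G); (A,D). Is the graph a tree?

|V| = 15, |E| = 14.
It is connected with exactly 14 edges, hence acyclic — it is a tree.

Yes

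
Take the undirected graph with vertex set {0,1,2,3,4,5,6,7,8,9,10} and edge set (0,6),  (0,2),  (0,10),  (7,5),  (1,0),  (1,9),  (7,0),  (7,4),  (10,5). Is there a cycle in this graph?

Yes

The graph has 11 vertices, 9 edges, and 3 connected components.
One cycle is 0-7-5-10-0.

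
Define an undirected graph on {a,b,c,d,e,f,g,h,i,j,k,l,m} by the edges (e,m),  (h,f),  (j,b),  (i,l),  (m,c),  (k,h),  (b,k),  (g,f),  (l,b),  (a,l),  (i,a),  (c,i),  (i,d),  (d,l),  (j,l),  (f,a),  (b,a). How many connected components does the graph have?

1

Component: {a, b, c, d, e, f, g, h, i, j, k, l, m}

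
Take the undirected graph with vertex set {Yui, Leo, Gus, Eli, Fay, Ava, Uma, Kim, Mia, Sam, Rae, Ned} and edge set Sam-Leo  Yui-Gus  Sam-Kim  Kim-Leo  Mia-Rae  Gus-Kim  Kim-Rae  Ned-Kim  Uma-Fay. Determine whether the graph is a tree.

No

The graph has 12 vertices and 9 edges.
It is not connected, so it is not a tree.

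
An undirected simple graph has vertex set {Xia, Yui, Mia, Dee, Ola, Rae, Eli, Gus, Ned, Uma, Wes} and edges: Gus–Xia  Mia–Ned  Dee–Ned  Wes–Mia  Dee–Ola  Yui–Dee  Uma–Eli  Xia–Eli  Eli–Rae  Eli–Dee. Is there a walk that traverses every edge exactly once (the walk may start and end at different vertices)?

No

Degrees: Xia:2, Yui:1, Mia:2, Dee:4, Ola:1, Rae:1, Eli:4, Gus:1, Ned:2, Uma:1, Wes:1
Odd-degree vertices: Yui, Ola, Rae, Gus, Uma, Wes (6 total).
With 6 odd-degree vertices (more than two), no single trail can use every edge.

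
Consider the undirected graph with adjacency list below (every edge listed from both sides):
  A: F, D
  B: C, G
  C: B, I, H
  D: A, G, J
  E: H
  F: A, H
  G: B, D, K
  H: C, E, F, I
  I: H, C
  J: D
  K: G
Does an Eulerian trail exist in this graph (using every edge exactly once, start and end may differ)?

No

Degrees: A:2, B:2, C:3, D:3, E:1, F:2, G:3, H:4, I:2, J:1, K:1
Odd-degree vertices: C, D, E, G, J, K (6 total).
With 6 odd-degree vertices (more than two), no single trail can use every edge.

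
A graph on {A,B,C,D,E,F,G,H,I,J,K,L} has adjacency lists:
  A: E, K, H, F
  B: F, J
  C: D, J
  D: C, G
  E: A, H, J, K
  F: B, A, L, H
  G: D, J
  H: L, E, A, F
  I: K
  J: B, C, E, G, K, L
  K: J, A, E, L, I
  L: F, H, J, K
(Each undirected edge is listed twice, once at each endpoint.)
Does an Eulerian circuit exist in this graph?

Degrees: A:4, B:2, C:2, D:2, E:4, F:4, G:2, H:4, I:1, J:6, K:5, L:4
Vertices with odd degree: I, K. An Eulerian circuit requires all degrees even.

No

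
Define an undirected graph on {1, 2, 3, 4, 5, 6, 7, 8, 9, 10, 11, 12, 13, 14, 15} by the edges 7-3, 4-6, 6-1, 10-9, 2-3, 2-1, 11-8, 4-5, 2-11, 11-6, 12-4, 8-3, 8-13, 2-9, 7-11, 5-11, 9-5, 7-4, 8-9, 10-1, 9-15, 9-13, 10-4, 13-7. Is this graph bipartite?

No

The cycle 8-13-9-8 has length 3, which is odd, so the graph is not bipartite.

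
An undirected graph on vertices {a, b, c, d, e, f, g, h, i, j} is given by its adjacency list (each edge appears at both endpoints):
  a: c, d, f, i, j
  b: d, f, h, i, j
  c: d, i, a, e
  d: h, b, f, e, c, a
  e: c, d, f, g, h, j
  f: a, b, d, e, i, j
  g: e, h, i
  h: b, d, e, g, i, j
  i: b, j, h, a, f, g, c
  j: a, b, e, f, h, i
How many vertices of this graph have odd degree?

Degrees: a:5, b:5, c:4, d:6, e:6, f:6, g:3, h:6, i:7, j:6
Odd-degree vertices: a, b, g, i.

4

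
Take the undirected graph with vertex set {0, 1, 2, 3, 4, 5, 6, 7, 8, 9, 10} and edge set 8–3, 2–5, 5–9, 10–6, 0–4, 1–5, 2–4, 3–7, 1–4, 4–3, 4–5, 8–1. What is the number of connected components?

2

Component: {6, 10}
Component: {0, 1, 2, 3, 4, 5, 7, 8, 9}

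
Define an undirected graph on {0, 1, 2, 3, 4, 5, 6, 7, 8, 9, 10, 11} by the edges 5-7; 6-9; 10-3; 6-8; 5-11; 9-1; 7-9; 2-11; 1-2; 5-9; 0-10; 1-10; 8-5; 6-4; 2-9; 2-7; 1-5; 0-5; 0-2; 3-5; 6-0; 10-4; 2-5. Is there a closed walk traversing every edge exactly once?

No

Degrees: 0:4, 1:4, 2:6, 3:2, 4:2, 5:8, 6:4, 7:3, 8:2, 9:5, 10:4, 11:2
Vertices with odd degree: 7, 9. An Eulerian circuit requires all degrees even.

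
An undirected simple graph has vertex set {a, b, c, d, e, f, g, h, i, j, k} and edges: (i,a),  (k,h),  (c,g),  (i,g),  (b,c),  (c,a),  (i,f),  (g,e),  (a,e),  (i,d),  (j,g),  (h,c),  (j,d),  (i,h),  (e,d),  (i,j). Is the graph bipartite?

i-j-g-i is an odd cycle (length 3), and a bipartite graph can contain only even cycles.

No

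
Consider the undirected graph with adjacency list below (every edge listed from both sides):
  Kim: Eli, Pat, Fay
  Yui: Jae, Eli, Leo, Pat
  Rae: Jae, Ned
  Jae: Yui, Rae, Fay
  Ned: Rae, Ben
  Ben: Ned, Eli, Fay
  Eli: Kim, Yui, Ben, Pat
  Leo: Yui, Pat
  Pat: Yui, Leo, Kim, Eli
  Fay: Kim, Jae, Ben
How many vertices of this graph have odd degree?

Degrees: Kim:3, Yui:4, Rae:2, Jae:3, Ned:2, Ben:3, Eli:4, Leo:2, Pat:4, Fay:3
Odd-degree vertices: Kim, Jae, Ben, Fay.

4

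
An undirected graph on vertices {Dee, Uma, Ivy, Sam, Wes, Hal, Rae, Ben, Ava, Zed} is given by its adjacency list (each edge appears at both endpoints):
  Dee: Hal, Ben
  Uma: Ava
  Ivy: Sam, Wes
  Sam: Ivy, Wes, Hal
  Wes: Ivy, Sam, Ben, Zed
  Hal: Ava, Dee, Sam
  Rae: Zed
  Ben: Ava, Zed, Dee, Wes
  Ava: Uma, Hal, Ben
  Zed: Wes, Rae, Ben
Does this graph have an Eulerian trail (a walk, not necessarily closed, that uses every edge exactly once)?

No

Degrees: Dee:2, Uma:1, Ivy:2, Sam:3, Wes:4, Hal:3, Rae:1, Ben:4, Ava:3, Zed:3
Odd-degree vertices: Uma, Sam, Hal, Rae, Ava, Zed (6 total).
An Eulerian trail requires 0 or 2 odd-degree vertices; here there are 6.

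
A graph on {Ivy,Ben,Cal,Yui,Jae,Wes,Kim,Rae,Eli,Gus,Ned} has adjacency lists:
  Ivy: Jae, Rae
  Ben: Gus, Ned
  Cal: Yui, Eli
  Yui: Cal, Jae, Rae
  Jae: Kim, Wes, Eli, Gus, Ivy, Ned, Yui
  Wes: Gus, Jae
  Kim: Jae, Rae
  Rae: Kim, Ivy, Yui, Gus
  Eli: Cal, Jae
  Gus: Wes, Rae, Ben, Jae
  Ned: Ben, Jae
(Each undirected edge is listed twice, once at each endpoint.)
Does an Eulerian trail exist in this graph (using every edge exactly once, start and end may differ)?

Degrees: Ivy:2, Ben:2, Cal:2, Yui:3, Jae:7, Wes:2, Kim:2, Rae:4, Eli:2, Gus:4, Ned:2
Odd-degree vertices: Yui, Jae (2 total).
With 2 odd-degree vertices and all edges in one connected piece, an Eulerian trail exists (from Yui to Jae).

Yes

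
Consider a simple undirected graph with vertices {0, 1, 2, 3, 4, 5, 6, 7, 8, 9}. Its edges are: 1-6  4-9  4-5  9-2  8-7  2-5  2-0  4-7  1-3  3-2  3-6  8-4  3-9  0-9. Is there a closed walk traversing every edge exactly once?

Yes

Degrees: 0:2, 1:2, 2:4, 3:4, 4:4, 5:2, 6:2, 7:2, 8:2, 9:4
All degrees are even and the non-isolated vertices are connected — an Eulerian circuit exists.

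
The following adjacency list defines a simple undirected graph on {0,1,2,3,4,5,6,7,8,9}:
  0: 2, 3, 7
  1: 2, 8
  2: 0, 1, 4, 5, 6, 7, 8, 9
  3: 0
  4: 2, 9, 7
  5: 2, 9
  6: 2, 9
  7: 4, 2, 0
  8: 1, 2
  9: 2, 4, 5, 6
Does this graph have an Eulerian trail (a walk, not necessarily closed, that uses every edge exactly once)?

No

Degrees: 0:3, 1:2, 2:8, 3:1, 4:3, 5:2, 6:2, 7:3, 8:2, 9:4
Odd-degree vertices: 0, 3, 4, 7 (4 total).
With 4 odd-degree vertices (more than two), no single trail can use every edge.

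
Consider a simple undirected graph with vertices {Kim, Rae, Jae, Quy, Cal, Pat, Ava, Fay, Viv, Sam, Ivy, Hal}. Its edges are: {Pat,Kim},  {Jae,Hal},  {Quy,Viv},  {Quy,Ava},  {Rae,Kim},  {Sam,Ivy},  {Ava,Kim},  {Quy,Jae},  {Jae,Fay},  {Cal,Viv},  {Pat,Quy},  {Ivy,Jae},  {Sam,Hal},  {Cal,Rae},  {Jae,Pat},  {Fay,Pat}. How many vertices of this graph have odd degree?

2

Degrees: Kim:3, Rae:2, Jae:5, Quy:4, Cal:2, Pat:4, Ava:2, Fay:2, Viv:2, Sam:2, Ivy:2, Hal:2
Odd-degree vertices: Kim, Jae.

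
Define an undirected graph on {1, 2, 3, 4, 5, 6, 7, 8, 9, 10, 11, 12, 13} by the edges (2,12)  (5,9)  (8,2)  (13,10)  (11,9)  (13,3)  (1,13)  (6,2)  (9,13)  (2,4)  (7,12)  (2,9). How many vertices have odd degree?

Degrees: 1:1, 2:5, 3:1, 4:1, 5:1, 6:1, 7:1, 8:1, 9:4, 10:1, 11:1, 12:2, 13:4
Odd-degree vertices: 1, 2, 3, 4, 5, 6, 7, 8, 10, 11.

10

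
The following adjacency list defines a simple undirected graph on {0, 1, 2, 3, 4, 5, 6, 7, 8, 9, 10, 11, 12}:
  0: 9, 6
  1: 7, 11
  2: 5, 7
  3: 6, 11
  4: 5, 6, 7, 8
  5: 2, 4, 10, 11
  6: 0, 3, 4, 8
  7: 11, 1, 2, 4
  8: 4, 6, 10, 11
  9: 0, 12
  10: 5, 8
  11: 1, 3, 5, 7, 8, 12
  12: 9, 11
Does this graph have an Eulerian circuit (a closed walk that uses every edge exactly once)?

Yes

Degrees: 0:2, 1:2, 2:2, 3:2, 4:4, 5:4, 6:4, 7:4, 8:4, 9:2, 10:2, 11:6, 12:2
Every vertex has even degree and the edges form a single connected piece, so an Eulerian circuit exists.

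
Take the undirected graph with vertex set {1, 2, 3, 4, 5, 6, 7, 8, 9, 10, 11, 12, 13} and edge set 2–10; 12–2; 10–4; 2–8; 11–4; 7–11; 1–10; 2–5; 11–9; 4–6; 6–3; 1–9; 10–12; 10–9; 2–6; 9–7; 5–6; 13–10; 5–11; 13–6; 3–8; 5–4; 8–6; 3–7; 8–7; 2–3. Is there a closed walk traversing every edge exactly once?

Degrees: 1:2, 2:6, 3:4, 4:4, 5:4, 6:6, 7:4, 8:4, 9:4, 10:6, 11:4, 12:2, 13:2
Every vertex has even degree and the edges form a single connected piece, so an Eulerian circuit exists.

Yes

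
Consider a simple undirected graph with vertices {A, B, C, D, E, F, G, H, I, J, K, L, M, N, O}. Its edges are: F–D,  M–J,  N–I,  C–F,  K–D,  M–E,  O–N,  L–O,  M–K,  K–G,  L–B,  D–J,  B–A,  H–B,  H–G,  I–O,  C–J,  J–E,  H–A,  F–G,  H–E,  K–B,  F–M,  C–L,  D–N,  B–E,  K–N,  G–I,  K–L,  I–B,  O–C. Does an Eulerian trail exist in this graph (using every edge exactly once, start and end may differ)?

Yes

Degrees: A:2, B:6, C:4, D:4, E:4, F:4, G:4, H:4, I:4, J:4, K:6, L:4, M:4, N:4, O:4
Odd-degree vertices: none (0 total).
The non-isolated vertices are connected and exactly 0 have odd degree, so an Eulerian trail exists.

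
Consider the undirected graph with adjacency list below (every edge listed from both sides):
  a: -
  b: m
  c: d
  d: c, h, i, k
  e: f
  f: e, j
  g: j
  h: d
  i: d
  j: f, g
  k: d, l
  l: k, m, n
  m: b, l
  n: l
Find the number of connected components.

Component: {a}
Component: {e, f, g, j}
Component: {b, c, d, h, i, k, l, m, n}

3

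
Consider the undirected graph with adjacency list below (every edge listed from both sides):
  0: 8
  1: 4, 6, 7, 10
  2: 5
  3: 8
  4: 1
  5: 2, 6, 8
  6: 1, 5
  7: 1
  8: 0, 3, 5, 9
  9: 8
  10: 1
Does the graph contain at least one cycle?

No

The graph has 11 vertices, 10 edges, and 1 connected component.
Since 10 = 11 - 1, the graph is a forest and contains no cycle.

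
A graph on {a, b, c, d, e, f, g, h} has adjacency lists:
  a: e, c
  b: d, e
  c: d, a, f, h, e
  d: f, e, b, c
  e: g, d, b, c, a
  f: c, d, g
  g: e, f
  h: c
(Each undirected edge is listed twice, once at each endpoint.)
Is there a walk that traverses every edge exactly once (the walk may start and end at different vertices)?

No

Degrees: a:2, b:2, c:5, d:4, e:5, f:3, g:2, h:1
Odd-degree vertices: c, e, f, h (4 total).
An Eulerian trail requires 0 or 2 odd-degree vertices; here there are 4.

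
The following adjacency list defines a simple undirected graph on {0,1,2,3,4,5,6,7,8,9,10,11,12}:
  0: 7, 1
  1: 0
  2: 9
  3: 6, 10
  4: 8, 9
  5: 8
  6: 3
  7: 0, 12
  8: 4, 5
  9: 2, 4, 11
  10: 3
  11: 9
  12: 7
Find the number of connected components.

3

Component: {3, 6, 10}
Component: {0, 1, 7, 12}
Component: {2, 4, 5, 8, 9, 11}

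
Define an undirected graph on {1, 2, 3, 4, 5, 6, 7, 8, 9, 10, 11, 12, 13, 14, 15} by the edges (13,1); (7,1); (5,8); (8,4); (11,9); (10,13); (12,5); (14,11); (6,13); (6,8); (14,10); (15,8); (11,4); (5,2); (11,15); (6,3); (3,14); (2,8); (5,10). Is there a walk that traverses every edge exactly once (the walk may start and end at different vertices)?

No

Degrees: 1:2, 2:2, 3:2, 4:2, 5:4, 6:3, 7:1, 8:5, 9:1, 10:3, 11:4, 12:1, 13:3, 14:3, 15:2
Odd-degree vertices: 6, 7, 8, 9, 10, 12, 13, 14 (8 total).
An Eulerian trail requires 0 or 2 odd-degree vertices; here there are 8.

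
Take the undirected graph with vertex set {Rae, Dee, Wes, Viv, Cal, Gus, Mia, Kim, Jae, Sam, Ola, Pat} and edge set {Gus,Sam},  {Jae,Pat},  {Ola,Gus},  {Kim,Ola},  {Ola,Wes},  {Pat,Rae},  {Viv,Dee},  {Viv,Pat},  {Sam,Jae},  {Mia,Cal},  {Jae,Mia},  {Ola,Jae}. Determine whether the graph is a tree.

No

The graph has 12 vertices and 12 edges.
A tree on 12 vertices has exactly 11 edges; this graph has 12, so it contains a cycle and is not a tree.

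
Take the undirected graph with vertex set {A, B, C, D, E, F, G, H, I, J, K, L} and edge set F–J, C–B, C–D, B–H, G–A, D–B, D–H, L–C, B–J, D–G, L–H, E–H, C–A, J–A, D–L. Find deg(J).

3

Neighbors of J: A, B, F.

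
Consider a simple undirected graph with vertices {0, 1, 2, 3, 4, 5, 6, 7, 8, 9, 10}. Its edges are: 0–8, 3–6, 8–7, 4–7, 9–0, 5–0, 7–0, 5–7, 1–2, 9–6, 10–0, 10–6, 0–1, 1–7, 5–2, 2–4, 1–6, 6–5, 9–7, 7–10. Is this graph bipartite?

No

7-0-10-7 is an odd cycle (length 3), and a bipartite graph can contain only even cycles.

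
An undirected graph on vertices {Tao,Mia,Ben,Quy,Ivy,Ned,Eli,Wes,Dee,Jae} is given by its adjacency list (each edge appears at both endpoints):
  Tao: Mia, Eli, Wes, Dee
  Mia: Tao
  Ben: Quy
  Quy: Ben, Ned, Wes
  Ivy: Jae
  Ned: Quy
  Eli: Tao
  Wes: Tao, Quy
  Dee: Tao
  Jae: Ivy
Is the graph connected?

Component: {Ivy, Jae}
Component: {Tao, Mia, Ben, Quy, Ned, Eli, Wes, Dee}
There are 2 separate components, so the graph is not connected.

No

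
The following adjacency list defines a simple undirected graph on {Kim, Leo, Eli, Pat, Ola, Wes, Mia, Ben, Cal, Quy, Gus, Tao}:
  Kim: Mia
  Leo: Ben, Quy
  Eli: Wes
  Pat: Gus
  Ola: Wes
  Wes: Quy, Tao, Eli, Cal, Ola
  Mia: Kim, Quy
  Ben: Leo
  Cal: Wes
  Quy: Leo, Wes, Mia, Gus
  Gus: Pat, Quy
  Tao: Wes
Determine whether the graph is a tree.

|V| = 12, |E| = 11.
It is connected with exactly 11 edges, hence acyclic — it is a tree.

Yes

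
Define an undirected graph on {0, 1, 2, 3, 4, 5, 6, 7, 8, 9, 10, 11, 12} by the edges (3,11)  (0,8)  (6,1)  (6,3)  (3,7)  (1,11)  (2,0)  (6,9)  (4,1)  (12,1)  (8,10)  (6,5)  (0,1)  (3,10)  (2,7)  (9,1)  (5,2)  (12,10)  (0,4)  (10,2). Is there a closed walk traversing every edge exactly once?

Yes

Degrees: 0:4, 1:6, 2:4, 3:4, 4:2, 5:2, 6:4, 7:2, 8:2, 9:2, 10:4, 11:2, 12:2
All degrees are even and the non-isolated vertices are connected — an Eulerian circuit exists.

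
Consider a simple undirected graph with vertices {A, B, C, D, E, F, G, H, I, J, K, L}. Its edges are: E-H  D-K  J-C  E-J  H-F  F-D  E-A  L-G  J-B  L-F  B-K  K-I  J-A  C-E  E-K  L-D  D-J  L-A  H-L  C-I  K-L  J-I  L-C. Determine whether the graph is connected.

Starting from A and exploring outward reaches every vertex (A, L, E, J, C, F, G, D, H, K, B, I); the graph is connected.

Yes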